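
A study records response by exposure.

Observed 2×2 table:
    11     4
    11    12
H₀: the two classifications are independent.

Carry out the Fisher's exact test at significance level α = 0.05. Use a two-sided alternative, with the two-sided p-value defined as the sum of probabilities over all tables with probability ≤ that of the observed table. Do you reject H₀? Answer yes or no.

reject H₀: no

Margins: r₁=15, r₂=23, c₁=22, c₂=16, n=38
p_obs = C(15,11)·C(23,11)/C(38,22); sum pmf over tables with pmf ≤ p_obs
p-value (two-sided) = 0.18165
At α=0.05: p ≥ α → fail to reject H₀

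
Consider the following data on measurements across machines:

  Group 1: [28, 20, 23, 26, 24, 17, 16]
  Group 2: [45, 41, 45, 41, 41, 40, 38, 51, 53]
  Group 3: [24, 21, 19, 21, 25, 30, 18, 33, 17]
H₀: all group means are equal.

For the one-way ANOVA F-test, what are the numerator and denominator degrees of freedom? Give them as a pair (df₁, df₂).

k = 3 groups, N = 25 total
df = (k−1, N−k) = (3−1, 25−3) = (2, 22)

degrees of freedom = [2, 22]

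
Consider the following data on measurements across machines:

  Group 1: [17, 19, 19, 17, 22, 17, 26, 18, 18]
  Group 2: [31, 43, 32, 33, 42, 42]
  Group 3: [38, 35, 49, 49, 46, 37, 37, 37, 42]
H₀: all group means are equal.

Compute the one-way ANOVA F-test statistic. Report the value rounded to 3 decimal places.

test statistic = 51.849

Group means [19.22, 37.17, 41.11], grand mean 31.917
SSB = Σnᵢ(x̄ᵢ−x̄)² = 2376.556; SSW = ΣΣ(x−x̄ᵢ)² = 481.278
MSB = 2376.556/2 = 1188.2778; MSW = 481.278/21 = 22.9180
F = MSB/MSW = 51.8491
df = (2, 21)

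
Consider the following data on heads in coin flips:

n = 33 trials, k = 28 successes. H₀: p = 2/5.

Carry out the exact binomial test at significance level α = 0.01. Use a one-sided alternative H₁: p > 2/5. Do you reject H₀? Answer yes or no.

Exact binomial: n=33, k=28, p₀=2/5=0.4000
P(X≥28) from Σ C(n,i)·p₀^i·(1−p₀)^(n−i)
p-value (one-sided, H₁ greater) = 0.00000
At α=0.01: p < α → reject H₀

reject H₀: yes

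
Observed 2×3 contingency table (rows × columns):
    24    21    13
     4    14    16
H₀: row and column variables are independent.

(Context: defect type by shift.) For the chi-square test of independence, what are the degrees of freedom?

degrees of freedom = 2

df = (r−1)(c−1) = (2−1)·(3−1) = 2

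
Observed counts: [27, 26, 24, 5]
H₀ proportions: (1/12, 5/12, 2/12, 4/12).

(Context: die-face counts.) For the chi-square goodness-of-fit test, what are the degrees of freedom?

degrees of freedom = 3

df = k − 1 = 4 − 1 = 3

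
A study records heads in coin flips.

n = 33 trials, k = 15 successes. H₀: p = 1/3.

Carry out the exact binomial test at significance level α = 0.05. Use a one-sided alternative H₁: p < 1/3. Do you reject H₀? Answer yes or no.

reject H₀: no

Exact binomial: n=33, k=15, p₀=1/3=0.3333
P(X≤15) from Σ C(n,i)·p₀^i·(1−p₀)^(n−i)
p-value (one-sided, H₁ less) = 0.94901
At α=0.05: p ≥ α → fail to reject H₀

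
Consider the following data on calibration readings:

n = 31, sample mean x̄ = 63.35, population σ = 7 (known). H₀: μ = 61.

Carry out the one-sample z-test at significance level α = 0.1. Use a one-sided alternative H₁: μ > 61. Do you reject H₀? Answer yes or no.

reject H₀: yes

SE = σ/√n = 7/√31 = 1.2572
z = (x̄−μ₀)/SE = (63.35−61)/1.2572 = 1.8692
p-value (one-sided, H₁ greater) = 0.03080
At α=0.1: p < α → reject H₀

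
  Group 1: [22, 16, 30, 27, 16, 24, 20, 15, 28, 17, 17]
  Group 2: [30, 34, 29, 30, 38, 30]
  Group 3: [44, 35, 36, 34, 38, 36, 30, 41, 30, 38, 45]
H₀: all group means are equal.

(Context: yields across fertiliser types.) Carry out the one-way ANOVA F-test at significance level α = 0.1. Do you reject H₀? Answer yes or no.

Group means [21.09, 31.83, 37.00], grand mean 29.643
SSB = Σnᵢ(x̄ᵢ−x̄)² = 1428.686; SSW = ΣΣ(x−x̄ᵢ)² = 599.742
MSB = 1428.686/2 = 714.3431; MSW = 599.742/25 = 23.9897
F = MSB/MSW = 29.7771
df = (2, 25)
p-value (upper-tail) = 0.00000
At α=0.1: p < α → reject H₀

reject H₀: yes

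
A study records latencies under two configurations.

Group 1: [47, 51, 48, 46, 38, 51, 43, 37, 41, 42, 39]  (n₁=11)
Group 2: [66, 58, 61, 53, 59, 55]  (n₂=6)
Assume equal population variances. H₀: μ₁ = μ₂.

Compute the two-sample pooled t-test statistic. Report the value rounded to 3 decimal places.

test statistic = -5.967

x̄₁=43.909, s₁=5.009, n₁=11
x̄₂=58.667, s₂=4.590, n₂=6
s_p² = [10·5.009² + 5·4.590²]/15 = 23.7495
SE = √(s_p²·(1/11+1/6)) = 2.4733
t = (43.909−58.667)/2.4733 = -5.9667
df = 15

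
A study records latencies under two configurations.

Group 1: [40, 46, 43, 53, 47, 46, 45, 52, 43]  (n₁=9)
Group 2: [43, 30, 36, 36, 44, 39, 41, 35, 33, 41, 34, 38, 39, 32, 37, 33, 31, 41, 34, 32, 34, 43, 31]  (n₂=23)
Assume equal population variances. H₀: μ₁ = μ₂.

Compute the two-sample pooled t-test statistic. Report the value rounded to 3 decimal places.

test statistic = 5.793

x̄₁=46.111, s₁=4.197, n₁=9
x̄₂=36.391, s₂=4.293, n₂=23
s_p² = [8·4.197² + 22·4.293²]/30 = 18.2122
SE = √(s_p²·(1/9+1/23)) = 1.6779
t = (46.111−36.391)/1.6779 = 5.7928
df = 30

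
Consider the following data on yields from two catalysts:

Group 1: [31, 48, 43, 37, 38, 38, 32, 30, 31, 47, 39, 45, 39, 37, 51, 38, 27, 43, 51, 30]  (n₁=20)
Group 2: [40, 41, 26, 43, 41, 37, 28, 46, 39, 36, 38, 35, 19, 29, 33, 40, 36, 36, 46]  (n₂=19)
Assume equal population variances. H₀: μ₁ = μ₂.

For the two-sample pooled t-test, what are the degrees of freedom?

df = n₁ + n₂ − 2 = 20 + 19 − 2 = 37

degrees of freedom = 37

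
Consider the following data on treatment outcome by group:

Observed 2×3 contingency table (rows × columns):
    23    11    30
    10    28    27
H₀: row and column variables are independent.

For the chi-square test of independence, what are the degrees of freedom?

df = (r−1)(c−1) = (2−1)·(3−1) = 2

degrees of freedom = 2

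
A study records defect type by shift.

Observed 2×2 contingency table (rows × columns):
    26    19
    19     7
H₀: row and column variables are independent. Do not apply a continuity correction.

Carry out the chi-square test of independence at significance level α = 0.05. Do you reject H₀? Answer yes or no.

reject H₀: no

Row totals [45, 26], col totals [45, 26], n=71
χ² = (26−28.52)²/28.52 + (19−16.48)²/16.48 + (19−16.48)²/16.48 + (7−9.52)²/9.52 = 1.6619
df = 1
p-value (upper-tail) = 0.19735
At α=0.05: p ≥ α → fail to reject H₀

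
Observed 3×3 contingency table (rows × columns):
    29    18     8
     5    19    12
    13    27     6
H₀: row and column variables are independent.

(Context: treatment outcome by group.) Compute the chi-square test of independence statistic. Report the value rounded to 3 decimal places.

Row totals [55, 36, 46], col totals [47, 64, 26], n=137
χ² = (29−18.87)²/18.87 + (18−25.69)²/25.69 + (8−10.44)²/10.44 + (5−12.35)²/12.35 + (19−16.82)²/16.82 + (12−6.83)²/6.83 + (13−15.78)²/15.78 + (27−21.49)²/21.49 + (6−8.73)²/8.73 = 19.6370
df = 4

test statistic = 19.637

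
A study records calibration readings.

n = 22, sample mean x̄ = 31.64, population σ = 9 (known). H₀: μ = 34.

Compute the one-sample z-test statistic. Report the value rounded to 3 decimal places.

SE = σ/√n = 9/√22 = 1.9188
z = (x̄−μ₀)/SE = (31.64−34)/1.9188 = -1.2299

test statistic = -1.230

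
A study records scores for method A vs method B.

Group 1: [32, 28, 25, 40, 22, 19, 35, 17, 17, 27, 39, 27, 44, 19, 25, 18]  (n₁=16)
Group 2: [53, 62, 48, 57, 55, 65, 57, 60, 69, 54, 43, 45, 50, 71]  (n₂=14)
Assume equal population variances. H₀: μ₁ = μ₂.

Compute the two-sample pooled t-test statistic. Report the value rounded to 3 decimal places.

x̄₁=27.125, s₁=8.694, n₁=16
x̄₂=56.357, s₂=8.464, n₂=14
s_p² = [15·8.694² + 13·8.464²]/28 = 73.7487
SE = √(s_p²·(1/16+1/14)) = 3.1428
t = (27.125−56.357)/3.1428 = -9.3014
df = 28

test statistic = -9.301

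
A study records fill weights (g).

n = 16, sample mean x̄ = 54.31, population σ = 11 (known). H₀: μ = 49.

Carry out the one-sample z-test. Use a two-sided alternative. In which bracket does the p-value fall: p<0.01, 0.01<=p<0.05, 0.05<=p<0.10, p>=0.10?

p-value bracket: 0.05<=p<0.10

SE = σ/√n = 11/√16 = 2.7500
z = (x̄−μ₀)/SE = (54.31−49)/2.7500 = 1.9309
p-value (two-sided) = 0.05349
→ bracket: 0.05<=p<0.10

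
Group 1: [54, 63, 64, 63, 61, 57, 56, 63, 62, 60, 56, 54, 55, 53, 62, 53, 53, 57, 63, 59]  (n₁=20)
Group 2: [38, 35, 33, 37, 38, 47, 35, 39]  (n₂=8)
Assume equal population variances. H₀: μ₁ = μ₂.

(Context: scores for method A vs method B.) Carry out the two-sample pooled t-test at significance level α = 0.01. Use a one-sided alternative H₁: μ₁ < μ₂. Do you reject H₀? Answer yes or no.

reject H₀: no

x̄₁=58.400, s₁=4.005, n₁=20
x̄₂=37.750, s₂=4.234, n₂=8
s_p² = [19·4.005² + 7·4.234²]/26 = 16.5500
SE = √(s_p²·(1/20+1/8)) = 1.7018
t = (58.400−37.750)/1.7018 = 12.1339
df = 26
p-value (one-sided, H₁ less) = 1.00000
At α=0.01: p ≥ α → fail to reject H₀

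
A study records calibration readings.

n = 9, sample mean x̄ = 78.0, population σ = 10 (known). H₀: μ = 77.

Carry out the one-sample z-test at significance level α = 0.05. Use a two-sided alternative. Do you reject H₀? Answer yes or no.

SE = σ/√n = 10/√9 = 3.3333
z = (x̄−μ₀)/SE = (78.0−77)/3.3333 = 0.3000
p-value (two-sided) = 0.76418
At α=0.05: p ≥ α → fail to reject H₀

reject H₀: no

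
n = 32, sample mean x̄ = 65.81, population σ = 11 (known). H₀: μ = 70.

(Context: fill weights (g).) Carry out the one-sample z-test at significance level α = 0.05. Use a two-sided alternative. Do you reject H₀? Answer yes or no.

SE = σ/√n = 11/√32 = 1.9445
z = (x̄−μ₀)/SE = (65.81−70)/1.9445 = -2.1547
p-value (two-sided) = 0.03118
At α=0.05: p < α → reject H₀

reject H₀: yes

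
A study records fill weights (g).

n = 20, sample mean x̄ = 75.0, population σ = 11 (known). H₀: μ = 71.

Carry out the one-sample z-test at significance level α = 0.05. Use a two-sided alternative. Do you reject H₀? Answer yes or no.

reject H₀: no

SE = σ/√n = 11/√20 = 2.4597
z = (x̄−μ₀)/SE = (75.0−71)/2.4597 = 1.6262
p-value (two-sided) = 0.10390
At α=0.05: p ≥ α → fail to reject H₀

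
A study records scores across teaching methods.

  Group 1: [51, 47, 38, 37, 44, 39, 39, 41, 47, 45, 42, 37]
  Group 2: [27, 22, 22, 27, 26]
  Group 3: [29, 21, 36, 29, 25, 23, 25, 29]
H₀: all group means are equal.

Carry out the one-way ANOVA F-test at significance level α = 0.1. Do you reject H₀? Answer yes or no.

Group means [42.25, 24.80, 27.12], grand mean 33.920
SSB = Σnᵢ(x̄ᵢ−x̄)² = 1617.915; SSW = ΣΣ(x−x̄ᵢ)² = 407.925
MSB = 1617.915/2 = 808.9575; MSW = 407.925/22 = 18.5420
F = MSB/MSW = 43.6283
df = (2, 22)
p-value (upper-tail) = 0.00000
At α=0.1: p < α → reject H₀

reject H₀: yes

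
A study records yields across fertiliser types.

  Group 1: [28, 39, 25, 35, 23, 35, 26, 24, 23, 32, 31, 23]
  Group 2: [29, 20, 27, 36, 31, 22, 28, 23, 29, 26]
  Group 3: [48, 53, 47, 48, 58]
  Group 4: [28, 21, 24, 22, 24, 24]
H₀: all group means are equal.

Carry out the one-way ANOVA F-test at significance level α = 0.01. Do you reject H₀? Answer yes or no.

reject H₀: yes

Group means [28.67, 27.10, 50.80, 23.83], grand mean 30.667
SSB = Σnᵢ(x̄ᵢ−x̄)² = 2482.133; SSW = ΣΣ(x−x̄ᵢ)² = 655.200
MSB = 2482.133/3 = 827.3778; MSW = 655.200/29 = 22.5931
F = MSB/MSW = 36.6208
df = (3, 29)
p-value (upper-tail) = 0.00000
At α=0.01: p < α → reject H₀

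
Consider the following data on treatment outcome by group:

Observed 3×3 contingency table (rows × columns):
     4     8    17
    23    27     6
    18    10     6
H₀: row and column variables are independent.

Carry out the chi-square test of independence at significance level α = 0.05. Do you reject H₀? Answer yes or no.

Row totals [29, 56, 34], col totals [45, 45, 29], n=119
χ² = (4−10.97)²/10.97 + (8−10.97)²/10.97 + (17−7.07)²/7.07 + (23−21.18)²/21.18 + (27−21.18)²/21.18 + (6−13.65)²/13.65 + (18−12.86)²/12.86 + (10−12.86)²/12.86 + (6−8.29)²/8.29 = 28.5541
df = 4
p-value (upper-tail) = 0.00001
At α=0.05: p < α → reject H₀

reject H₀: yes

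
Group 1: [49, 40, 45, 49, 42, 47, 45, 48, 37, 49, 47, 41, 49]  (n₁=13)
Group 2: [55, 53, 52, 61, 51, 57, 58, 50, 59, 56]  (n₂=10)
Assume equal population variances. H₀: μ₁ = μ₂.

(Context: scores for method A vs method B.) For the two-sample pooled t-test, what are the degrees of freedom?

df = n₁ + n₂ − 2 = 13 + 10 − 2 = 21

degrees of freedom = 21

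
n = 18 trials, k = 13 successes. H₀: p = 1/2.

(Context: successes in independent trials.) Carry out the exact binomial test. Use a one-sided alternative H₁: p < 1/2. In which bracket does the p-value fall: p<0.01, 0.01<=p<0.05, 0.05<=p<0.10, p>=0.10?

Exact binomial: n=18, k=13, p₀=1/2=0.5000
P(X≤13) from Σ C(n,i)·p₀^i·(1−p₀)^(n−i)
p-value (one-sided, H₁ less) = 0.98456
→ bracket: p>=0.10

p-value bracket: p>=0.10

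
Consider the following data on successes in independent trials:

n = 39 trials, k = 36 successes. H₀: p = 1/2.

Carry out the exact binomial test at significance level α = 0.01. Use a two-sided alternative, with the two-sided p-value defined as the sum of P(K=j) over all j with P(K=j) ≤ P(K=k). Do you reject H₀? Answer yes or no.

reject H₀: yes

Exact binomial: n=39, k=36, p₀=1/2=0.5000
P(X=j) = C(n,j)·p₀^j·(1−p₀)^(n−j); p = Σ P(X=j) over j with P(X=j) ≤ P(X=36)
p-value (two-sided) = 0.00000
At α=0.01: p < α → reject H₀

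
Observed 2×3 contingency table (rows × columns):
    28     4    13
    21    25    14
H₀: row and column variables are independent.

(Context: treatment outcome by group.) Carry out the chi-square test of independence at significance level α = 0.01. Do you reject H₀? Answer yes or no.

Row totals [45, 60], col totals [49, 29, 27], n=105
χ² = (28−21.00)²/21.00 + (4−12.43)²/12.43 + (13−11.57)²/11.57 + (21−28.00)²/28.00 + (25−16.57)²/16.57 + (14−15.43)²/15.43 = 14.3948
df = 2
p-value (upper-tail) = 0.00075
At α=0.01: p < α → reject H₀

reject H₀: yes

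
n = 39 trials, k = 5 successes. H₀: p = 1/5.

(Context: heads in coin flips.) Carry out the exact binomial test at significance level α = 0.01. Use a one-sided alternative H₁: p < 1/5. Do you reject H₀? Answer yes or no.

Exact binomial: n=39, k=5, p₀=1/5=0.2000
P(X≤5) from Σ C(n,i)·p₀^i·(1−p₀)^(n−i)
p-value (one-sided, H₁ less) = 0.18001
At α=0.01: p ≥ α → fail to reject H₀

reject H₀: no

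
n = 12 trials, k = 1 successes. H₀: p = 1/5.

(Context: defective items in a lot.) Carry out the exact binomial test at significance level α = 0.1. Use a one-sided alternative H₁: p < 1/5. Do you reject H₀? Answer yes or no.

Exact binomial: n=12, k=1, p₀=1/5=0.2000
P(X≤1) from Σ C(n,i)·p₀^i·(1−p₀)^(n−i)
p-value (one-sided, H₁ less) = 0.27488
At α=0.1: p ≥ α → fail to reject H₀

reject H₀: no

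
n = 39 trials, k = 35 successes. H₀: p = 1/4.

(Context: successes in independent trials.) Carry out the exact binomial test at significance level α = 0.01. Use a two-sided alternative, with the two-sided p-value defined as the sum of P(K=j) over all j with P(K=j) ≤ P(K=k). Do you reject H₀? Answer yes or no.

Exact binomial: n=39, k=35, p₀=1/4=0.2500
P(X=j) = C(n,j)·p₀^j·(1−p₀)^(n−j); p = Σ P(X=j) over j with P(X=j) ≤ P(X=35)
p-value (two-sided) = 0.00000
At α=0.01: p < α → reject H₀

reject H₀: yes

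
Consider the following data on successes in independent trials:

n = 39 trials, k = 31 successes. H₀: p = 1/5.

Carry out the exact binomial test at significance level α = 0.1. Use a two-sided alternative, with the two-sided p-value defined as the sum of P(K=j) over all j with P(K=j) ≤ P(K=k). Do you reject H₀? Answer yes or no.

reject H₀: yes

Exact binomial: n=39, k=31, p₀=1/5=0.2000
P(X=j) = C(n,j)·p₀^j·(1−p₀)^(n−j); p = Σ P(X=j) over j with P(X=j) ≤ P(X=31)
p-value (two-sided) = 0.00000
At α=0.1: p < α → reject H₀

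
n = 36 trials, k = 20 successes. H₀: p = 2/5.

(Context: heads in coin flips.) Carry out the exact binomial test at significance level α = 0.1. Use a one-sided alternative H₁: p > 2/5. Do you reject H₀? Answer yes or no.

Exact binomial: n=36, k=20, p₀=2/5=0.4000
P(X≥20) from Σ C(n,i)·p₀^i·(1−p₀)^(n−i)
p-value (one-sided, H₁ greater) = 0.04264
At α=0.1: p < α → reject H₀

reject H₀: yes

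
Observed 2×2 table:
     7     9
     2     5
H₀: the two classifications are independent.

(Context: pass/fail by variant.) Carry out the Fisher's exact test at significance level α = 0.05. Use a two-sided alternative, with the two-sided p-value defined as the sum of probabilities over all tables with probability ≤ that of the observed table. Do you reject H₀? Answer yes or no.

Margins: r₁=16, r₂=7, c₁=9, c₂=14, n=23
p_obs = C(16,7)·C(7,2)/C(23,9); sum pmf over tables with pmf ≤ p_obs
p-value (two-sided) = 0.65702
At α=0.05: p ≥ α → fail to reject H₀

reject H₀: no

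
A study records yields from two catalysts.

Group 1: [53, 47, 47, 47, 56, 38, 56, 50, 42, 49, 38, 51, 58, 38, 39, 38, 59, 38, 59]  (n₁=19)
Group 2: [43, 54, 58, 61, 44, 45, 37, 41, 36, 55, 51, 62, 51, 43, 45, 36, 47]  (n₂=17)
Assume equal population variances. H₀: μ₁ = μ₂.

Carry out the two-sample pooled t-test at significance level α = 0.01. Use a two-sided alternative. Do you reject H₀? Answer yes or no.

reject H₀: no

x̄₁=47.526, s₁=7.905, n₁=19
x̄₂=47.588, s₂=8.322, n₂=17
s_p² = [18·7.905² + 16·8.322²]/34 = 65.6722
SE = √(s_p²·(1/19+1/17)) = 2.7055
t = (47.526−47.588)/2.7055 = -0.0229
df = 34
p-value (two-sided) = 0.98187
At α=0.01: p ≥ α → fail to reject H₀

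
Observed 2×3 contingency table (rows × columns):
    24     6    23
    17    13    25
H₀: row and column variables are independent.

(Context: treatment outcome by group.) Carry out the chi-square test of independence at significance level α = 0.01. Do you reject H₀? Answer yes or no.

Row totals [53, 55], col totals [41, 19, 48], n=108
χ² = (24−20.12)²/20.12 + (6−9.32)²/9.32 + (23−23.56)²/23.56 + (17−20.88)²/20.88 + (13−9.68)²/9.68 + (25−24.44)²/24.44 = 3.8217
df = 2
p-value (upper-tail) = 0.14796
At α=0.01: p ≥ α → fail to reject H₀

reject H₀: no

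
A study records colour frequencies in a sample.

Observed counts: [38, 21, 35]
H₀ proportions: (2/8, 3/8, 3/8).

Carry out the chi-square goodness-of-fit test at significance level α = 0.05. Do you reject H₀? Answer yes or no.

n = 94; E_i = n·p_i = [23.50, 35.25, 35.25]
χ² = (38−23.50)²/23.50 + (21−35.25)²/35.25 + (35−35.25)²/35.25 = 14.7092
df = 2
p-value (upper-tail) = 0.00064
At α=0.05: p < α → reject H₀

reject H₀: yes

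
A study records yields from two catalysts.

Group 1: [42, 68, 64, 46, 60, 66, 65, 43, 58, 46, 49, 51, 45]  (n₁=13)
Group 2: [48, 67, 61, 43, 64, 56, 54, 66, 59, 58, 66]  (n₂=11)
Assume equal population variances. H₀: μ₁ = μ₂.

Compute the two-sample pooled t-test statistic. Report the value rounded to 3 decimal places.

test statistic = -1.184

x̄₁=54.077, s₁=9.665, n₁=13
x̄₂=58.364, s₂=7.737, n₂=11
s_p² = [12·9.665² + 10·7.737²]/22 = 78.1577
SE = √(s_p²·(1/13+1/11)) = 3.6218
t = (54.077−58.364)/3.6218 = -1.1836
df = 22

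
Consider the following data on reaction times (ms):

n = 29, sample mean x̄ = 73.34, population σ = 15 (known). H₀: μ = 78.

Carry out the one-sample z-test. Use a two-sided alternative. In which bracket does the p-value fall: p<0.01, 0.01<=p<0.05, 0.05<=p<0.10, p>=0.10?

p-value bracket: 0.05<=p<0.10

SE = σ/√n = 15/√29 = 2.7854
z = (x̄−μ₀)/SE = (73.34−78)/2.7854 = -1.6730
p-value (two-sided) = 0.09433
→ bracket: 0.05<=p<0.10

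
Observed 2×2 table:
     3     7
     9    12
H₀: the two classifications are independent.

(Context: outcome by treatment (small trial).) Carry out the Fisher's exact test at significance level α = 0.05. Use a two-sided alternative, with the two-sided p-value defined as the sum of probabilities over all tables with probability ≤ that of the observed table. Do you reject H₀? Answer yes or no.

Margins: r₁=10, r₂=21, c₁=12, c₂=19, n=31
p_obs = C(10,3)·C(21,9)/C(31,12); sum pmf over tables with pmf ≤ p_obs
p-value (two-sided) = 0.69719
At α=0.05: p ≥ α → fail to reject H₀

reject H₀: no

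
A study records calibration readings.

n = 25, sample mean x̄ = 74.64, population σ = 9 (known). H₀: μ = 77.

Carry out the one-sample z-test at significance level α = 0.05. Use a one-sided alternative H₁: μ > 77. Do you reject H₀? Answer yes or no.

reject H₀: no

SE = σ/√n = 9/√25 = 1.8000
z = (x̄−μ₀)/SE = (74.64−77)/1.8000 = -1.3111
p-value (one-sided, H₁ greater) = 0.90509
At α=0.05: p ≥ α → fail to reject H₀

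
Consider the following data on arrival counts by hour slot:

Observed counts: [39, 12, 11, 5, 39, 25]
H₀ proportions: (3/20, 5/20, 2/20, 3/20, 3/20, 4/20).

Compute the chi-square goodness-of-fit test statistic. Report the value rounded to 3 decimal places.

test statistic = 62.570

n = 131; E_i = n·p_i = [19.65, 32.75, 13.10, 19.65, 19.65, 26.20]
χ² = (39−19.65)²/19.65 + (12−32.75)²/32.75 + (11−13.10)²/13.10 + (5−19.65)²/19.65 + (39−19.65)²/19.65 + (25−26.20)²/26.20 = 62.5700
df = 5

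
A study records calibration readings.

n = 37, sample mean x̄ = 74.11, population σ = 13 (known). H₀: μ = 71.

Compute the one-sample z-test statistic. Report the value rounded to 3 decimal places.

test statistic = 1.455

SE = σ/√n = 13/√37 = 2.1372
z = (x̄−μ₀)/SE = (74.11−71)/2.1372 = 1.4552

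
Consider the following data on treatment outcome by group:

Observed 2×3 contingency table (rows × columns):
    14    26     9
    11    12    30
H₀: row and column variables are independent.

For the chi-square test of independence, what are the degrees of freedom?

df = (r−1)(c−1) = (2−1)·(3−1) = 2

degrees of freedom = 2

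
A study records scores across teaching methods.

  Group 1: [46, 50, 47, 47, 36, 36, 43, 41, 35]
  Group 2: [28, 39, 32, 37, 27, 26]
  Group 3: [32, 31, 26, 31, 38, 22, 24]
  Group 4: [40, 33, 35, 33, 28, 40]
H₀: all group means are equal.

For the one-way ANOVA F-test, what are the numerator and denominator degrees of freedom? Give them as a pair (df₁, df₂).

k = 4 groups, N = 28 total
df = (k−1, N−k) = (4−1, 28−4) = (3, 24)

degrees of freedom = [3, 24]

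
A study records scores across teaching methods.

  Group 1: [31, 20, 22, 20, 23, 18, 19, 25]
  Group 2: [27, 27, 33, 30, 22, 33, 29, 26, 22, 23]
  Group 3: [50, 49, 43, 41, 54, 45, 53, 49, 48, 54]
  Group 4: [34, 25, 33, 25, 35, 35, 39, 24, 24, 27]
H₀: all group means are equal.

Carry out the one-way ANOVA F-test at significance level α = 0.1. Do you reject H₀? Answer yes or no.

Group means [22.25, 27.20, 48.60, 30.10], grand mean 32.553
SSB = Σnᵢ(x̄ᵢ−x̄)² = 3770.995; SSW = ΣΣ(x−x̄ᵢ)² = 744.400
MSB = 3770.995/3 = 1256.9982; MSW = 744.400/34 = 21.8941
F = MSB/MSW = 57.4126
df = (3, 34)
p-value (upper-tail) = 0.00000
At α=0.1: p < α → reject H₀

reject H₀: yes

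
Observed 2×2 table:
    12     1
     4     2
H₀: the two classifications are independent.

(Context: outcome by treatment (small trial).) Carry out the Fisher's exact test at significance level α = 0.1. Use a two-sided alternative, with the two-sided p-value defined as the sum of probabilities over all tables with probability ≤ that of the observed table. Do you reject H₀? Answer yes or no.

Margins: r₁=13, r₂=6, c₁=16, c₂=3, n=19
p_obs = C(13,12)·C(6,4)/C(19,16); sum pmf over tables with pmf ≤ p_obs
p-value (two-sided) = 0.22188
At α=0.1: p ≥ α → fail to reject H₀

reject H₀: no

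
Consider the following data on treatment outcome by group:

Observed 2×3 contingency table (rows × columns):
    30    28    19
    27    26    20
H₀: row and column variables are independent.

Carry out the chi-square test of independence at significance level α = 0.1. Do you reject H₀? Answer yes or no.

reject H₀: no

Row totals [77, 73], col totals [57, 54, 39], n=150
χ² = (30−29.26)²/29.26 + (28−27.72)²/27.72 + (19−20.02)²/20.02 + (27−27.74)²/27.74 + (26−26.28)²/26.28 + (20−18.98)²/18.98 = 0.1511
df = 2
p-value (upper-tail) = 0.92726
At α=0.1: p ≥ α → fail to reject H₀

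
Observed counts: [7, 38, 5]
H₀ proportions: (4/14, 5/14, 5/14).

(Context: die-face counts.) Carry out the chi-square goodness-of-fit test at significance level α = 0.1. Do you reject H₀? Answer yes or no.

reject H₀: yes

n = 50; E_i = n·p_i = [14.29, 17.86, 17.86]
χ² = (7−14.29)²/14.29 + (38−17.86)²/17.86 + (5−17.86)²/17.86 = 35.6940
df = 2
p-value (upper-tail) = 0.00000
At α=0.1: p < α → reject H₀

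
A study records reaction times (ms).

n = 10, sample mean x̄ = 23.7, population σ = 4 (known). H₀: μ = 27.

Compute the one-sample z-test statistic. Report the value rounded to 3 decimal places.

test statistic = -2.609

SE = σ/√n = 4/√10 = 1.2649
z = (x̄−μ₀)/SE = (23.7−27)/1.2649 = -2.6089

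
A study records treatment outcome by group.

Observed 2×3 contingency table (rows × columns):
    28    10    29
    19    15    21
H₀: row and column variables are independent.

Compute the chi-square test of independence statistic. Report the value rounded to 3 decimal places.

test statistic = 2.851

Row totals [67, 55], col totals [47, 25, 50], n=122
χ² = (28−25.81)²/25.81 + (10−13.73)²/13.73 + (29−27.46)²/27.46 + (19−21.19)²/21.19 + (15−11.27)²/11.27 + (21−22.54)²/22.54 = 2.8507
df = 2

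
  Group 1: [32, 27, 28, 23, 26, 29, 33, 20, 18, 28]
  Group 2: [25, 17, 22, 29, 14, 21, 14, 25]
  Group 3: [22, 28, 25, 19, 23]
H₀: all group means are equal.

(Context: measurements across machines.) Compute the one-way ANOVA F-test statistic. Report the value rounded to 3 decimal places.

Group means [26.40, 20.88, 23.40], grand mean 23.826
SSB = Σnᵢ(x̄ᵢ−x̄)² = 136.829; SSW = ΣΣ(x−x̄ᵢ)² = 466.475
MSB = 136.829/2 = 68.4147; MSW = 466.475/20 = 23.3238
F = MSB/MSW = 2.9333
df = (2, 20)

test statistic = 2.933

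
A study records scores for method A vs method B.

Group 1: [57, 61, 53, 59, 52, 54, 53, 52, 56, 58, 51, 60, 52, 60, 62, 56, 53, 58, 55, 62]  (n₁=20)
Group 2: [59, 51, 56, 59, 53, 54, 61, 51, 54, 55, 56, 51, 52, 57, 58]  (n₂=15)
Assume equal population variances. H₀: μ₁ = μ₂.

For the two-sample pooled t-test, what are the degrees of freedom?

df = n₁ + n₂ − 2 = 20 + 15 − 2 = 33

degrees of freedom = 33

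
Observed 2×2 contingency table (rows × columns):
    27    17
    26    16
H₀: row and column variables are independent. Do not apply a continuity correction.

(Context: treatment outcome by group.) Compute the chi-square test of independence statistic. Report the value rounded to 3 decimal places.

Row totals [44, 42], col totals [53, 33], n=86
χ² = (27−27.12)²/27.12 + (17−16.88)²/16.88 + (26−25.88)²/25.88 + (16−16.12)²/16.12 = 0.0027
df = 1

test statistic = 0.003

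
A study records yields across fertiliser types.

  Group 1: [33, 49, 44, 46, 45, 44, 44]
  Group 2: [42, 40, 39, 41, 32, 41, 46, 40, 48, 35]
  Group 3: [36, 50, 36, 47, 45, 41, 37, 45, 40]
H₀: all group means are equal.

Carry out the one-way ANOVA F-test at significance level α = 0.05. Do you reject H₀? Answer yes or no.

reject H₀: no

Group means [43.57, 40.40, 41.89], grand mean 41.769
SSB = Σnᵢ(x̄ᵢ−x̄)² = 41.612; SSW = ΣΣ(x−x̄ᵢ)² = 553.003
MSB = 41.612/2 = 20.8061; MSW = 553.003/23 = 24.0436
F = MSB/MSW = 0.8653
df = (2, 23)
p-value (upper-tail) = 0.43416
At α=0.05: p ≥ α → fail to reject H₀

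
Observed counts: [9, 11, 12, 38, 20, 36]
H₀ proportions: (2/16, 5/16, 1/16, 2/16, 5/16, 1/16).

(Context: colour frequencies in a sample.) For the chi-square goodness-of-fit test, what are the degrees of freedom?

df = k − 1 = 6 − 1 = 5

degrees of freedom = 5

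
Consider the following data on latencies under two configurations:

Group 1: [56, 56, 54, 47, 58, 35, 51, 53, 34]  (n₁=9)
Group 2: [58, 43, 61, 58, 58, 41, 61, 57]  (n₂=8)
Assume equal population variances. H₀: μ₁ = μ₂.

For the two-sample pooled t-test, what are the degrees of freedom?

degrees of freedom = 15

df = n₁ + n₂ − 2 = 9 + 8 − 2 = 15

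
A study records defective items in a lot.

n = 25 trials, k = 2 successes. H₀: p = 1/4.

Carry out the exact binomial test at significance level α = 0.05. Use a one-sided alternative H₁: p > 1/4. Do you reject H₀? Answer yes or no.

Exact binomial: n=25, k=2, p₀=1/4=0.2500
P(X≥2) from Σ C(n,i)·p₀^i·(1−p₀)^(n−i)
p-value (one-sided, H₁ greater) = 0.99298
At α=0.05: p ≥ α → fail to reject H₀

reject H₀: no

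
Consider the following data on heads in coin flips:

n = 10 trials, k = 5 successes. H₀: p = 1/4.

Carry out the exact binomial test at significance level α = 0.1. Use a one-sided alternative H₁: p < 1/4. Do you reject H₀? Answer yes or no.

Exact binomial: n=10, k=5, p₀=1/4=0.2500
P(X≤5) from Σ C(n,i)·p₀^i·(1−p₀)^(n−i)
p-value (one-sided, H₁ less) = 0.98027
At α=0.1: p ≥ α → fail to reject H₀

reject H₀: no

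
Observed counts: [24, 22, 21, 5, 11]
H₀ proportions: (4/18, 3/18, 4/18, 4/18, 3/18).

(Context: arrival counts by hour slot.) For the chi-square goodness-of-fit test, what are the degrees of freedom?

degrees of freedom = 4

df = k − 1 = 5 − 1 = 4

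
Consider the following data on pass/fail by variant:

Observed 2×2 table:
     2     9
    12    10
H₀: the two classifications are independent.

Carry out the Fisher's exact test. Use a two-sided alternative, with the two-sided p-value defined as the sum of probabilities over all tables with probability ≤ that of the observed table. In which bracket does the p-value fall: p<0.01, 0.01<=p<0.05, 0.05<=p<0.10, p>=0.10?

p-value bracket: 0.05<=p<0.10

Margins: r₁=11, r₂=22, c₁=14, c₂=19, n=33
p_obs = C(11,2)·C(22,12)/C(33,14); sum pmf over tables with pmf ≤ p_obs
p-value (two-sided) = 0.06741
→ bracket: 0.05<=p<0.10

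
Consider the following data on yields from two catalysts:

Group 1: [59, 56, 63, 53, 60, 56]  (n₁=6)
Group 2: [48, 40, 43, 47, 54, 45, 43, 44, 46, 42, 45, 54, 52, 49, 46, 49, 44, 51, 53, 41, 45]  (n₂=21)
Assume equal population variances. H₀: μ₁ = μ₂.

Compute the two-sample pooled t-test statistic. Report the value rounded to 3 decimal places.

test statistic = 5.866

x̄₁=57.833, s₁=3.545, n₁=6
x̄₂=46.714, s₂=4.221, n₂=21
s_p² = [5·3.545² + 20·4.221²]/25 = 16.7648
SE = √(s_p²·(1/6+1/21)) = 1.8954
t = (57.833−46.714)/1.8954 = 5.8664
df = 25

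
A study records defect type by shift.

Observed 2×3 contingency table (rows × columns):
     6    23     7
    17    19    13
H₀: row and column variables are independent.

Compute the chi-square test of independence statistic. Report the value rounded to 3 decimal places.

test statistic = 5.584

Row totals [36, 49], col totals [23, 42, 20], n=85
χ² = (6−9.74)²/9.74 + (23−17.79)²/17.79 + (7−8.47)²/8.47 + (17−13.26)²/13.26 + (19−24.21)²/24.21 + (13−11.53)²/11.53 = 5.5842
df = 2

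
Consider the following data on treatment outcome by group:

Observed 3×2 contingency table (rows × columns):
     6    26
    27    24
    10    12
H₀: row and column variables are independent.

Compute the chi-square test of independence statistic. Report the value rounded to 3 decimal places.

test statistic = 9.739

Row totals [32, 51, 22], col totals [43, 62], n=105
χ² = (6−13.10)²/13.10 + (26−18.90)²/18.90 + (27−20.89)²/20.89 + (24−30.11)²/30.11 + (10−9.01)²/9.01 + (12−12.99)²/12.99 = 9.7391
df = 2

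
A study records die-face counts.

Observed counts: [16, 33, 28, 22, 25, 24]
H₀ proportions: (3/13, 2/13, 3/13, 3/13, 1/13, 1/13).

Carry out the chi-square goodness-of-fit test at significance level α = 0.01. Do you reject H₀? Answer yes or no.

n = 148; E_i = n·p_i = [34.15, 22.77, 34.15, 34.15, 11.38, 11.38]
χ² = (16−34.15)²/34.15 + (33−22.77)²/22.77 + (28−34.15)²/34.15 + (22−34.15)²/34.15 + (25−11.38)²/11.38 + (24−11.38)²/11.38 = 49.9426
df = 5
p-value (upper-tail) = 0.00000
At α=0.01: p < α → reject H₀

reject H₀: yes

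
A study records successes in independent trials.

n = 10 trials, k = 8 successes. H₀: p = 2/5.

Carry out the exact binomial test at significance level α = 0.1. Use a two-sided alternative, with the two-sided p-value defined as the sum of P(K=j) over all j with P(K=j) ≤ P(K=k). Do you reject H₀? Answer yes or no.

reject H₀: yes

Exact binomial: n=10, k=8, p₀=2/5=0.4000
P(X=j) = C(n,j)·p₀^j·(1−p₀)^(n−j); p = Σ P(X=j) over j with P(X=j) ≤ P(X=8)
p-value (two-sided) = 0.01834
At α=0.1: p < α → reject H₀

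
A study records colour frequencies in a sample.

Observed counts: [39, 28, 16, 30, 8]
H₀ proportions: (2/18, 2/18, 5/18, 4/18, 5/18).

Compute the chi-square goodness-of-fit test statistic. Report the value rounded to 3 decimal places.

test statistic = 93.438

n = 121; E_i = n·p_i = [13.44, 13.44, 33.61, 26.89, 33.61]
χ² = (39−13.44)²/13.44 + (28−13.44)²/13.44 + (16−33.61)²/33.61 + (30−26.89)²/26.89 + (8−33.61)²/33.61 = 93.4380
df = 4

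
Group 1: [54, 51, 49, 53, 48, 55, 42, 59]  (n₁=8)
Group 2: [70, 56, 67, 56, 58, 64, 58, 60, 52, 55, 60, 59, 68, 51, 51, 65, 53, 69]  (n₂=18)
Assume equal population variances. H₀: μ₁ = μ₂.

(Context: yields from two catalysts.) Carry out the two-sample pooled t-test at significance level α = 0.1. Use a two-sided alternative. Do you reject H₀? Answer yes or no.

reject H₀: yes

x̄₁=51.375, s₁=5.153, n₁=8
x̄₂=59.556, s₂=6.289, n₂=18
s_p² = [7·5.153² + 17·6.289²]/24 = 35.7633
SE = √(s_p²·(1/8+1/18)) = 2.5411
t = (51.375−59.556)/2.5411 = -3.2193
df = 24
p-value (two-sided) = 0.00367
At α=0.1: p < α → reject H₀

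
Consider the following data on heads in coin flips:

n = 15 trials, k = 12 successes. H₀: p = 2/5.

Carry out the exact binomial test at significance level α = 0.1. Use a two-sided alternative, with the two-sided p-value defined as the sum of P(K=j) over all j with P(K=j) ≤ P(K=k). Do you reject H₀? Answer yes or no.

Exact binomial: n=15, k=12, p₀=2/5=0.4000
P(X=j) = C(n,j)·p₀^j·(1−p₀)^(n−j); p = Σ P(X=j) over j with P(X=j) ≤ P(X=12)
p-value (two-sided) = 0.00240
At α=0.1: p < α → reject H₀

reject H₀: yes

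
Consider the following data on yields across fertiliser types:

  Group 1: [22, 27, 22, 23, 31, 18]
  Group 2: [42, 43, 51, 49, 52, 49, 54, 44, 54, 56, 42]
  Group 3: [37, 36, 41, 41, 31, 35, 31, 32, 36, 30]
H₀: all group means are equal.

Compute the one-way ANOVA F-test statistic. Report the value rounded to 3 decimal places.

test statistic = 59.410

Group means [23.83, 48.73, 35.00], grand mean 38.111
SSB = Σnᵢ(x̄ᵢ−x̄)² = 2559.652; SSW = ΣΣ(x−x̄ᵢ)² = 517.015
MSB = 2559.652/2 = 1279.8258; MSW = 517.015/24 = 21.5423
F = MSB/MSW = 59.4099
df = (2, 24)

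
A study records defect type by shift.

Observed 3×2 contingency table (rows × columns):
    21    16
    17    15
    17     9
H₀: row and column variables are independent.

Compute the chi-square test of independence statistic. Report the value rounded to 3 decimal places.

test statistic = 0.917

Row totals [37, 32, 26], col totals [55, 40], n=95
χ² = (21−21.42)²/21.42 + (16−15.58)²/15.58 + (17−18.53)²/18.53 + (15−13.47)²/13.47 + (17−15.05)²/15.05 + (9−10.95)²/10.95 = 0.9166
df = 2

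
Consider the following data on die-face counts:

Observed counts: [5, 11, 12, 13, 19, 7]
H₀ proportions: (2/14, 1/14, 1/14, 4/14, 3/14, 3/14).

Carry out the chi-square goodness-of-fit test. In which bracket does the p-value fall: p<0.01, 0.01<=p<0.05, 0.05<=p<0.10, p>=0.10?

n = 67; E_i = n·p_i = [9.57, 4.79, 4.79, 19.14, 14.36, 14.36]
χ² = (5−9.57)²/9.57 + (11−4.79)²/4.79 + (12−4.79)²/4.79 + (13−19.14)²/19.14 + (19−14.36)²/14.36 + (7−14.36)²/14.36 = 28.3706
df = 5
p-value (upper-tail) = 0.00003
→ bracket: p<0.01

p-value bracket: p<0.01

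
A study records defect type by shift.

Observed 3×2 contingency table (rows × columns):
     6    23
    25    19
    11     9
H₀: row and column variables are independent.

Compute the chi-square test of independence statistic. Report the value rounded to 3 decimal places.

test statistic = 10.208

Row totals [29, 44, 20], col totals [42, 51], n=93
χ² = (6−13.10)²/13.10 + (23−15.90)²/15.90 + (25−19.87)²/19.87 + (19−24.13)²/24.13 + (11−9.03)²/9.03 + (9−10.97)²/10.97 = 10.2083
df = 2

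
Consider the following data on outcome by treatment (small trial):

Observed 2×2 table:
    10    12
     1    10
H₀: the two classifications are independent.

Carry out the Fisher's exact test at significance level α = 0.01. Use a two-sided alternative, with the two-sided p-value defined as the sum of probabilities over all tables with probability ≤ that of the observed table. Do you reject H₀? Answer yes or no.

reject H₀: no

Margins: r₁=22, r₂=11, c₁=11, c₂=22, n=33
p_obs = C(22,10)·C(11,1)/C(33,11); sum pmf over tables with pmf ≤ p_obs
p-value (two-sided) = 0.05425
At α=0.01: p ≥ α → fail to reject H₀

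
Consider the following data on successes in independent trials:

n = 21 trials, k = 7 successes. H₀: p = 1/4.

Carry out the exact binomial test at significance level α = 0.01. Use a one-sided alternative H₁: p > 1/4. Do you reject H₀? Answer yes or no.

Exact binomial: n=21, k=7, p₀=1/4=0.2500
P(X≥7) from Σ C(n,i)·p₀^i·(1−p₀)^(n−i)
p-value (one-sided, H₁ greater) = 0.25637
At α=0.01: p ≥ α → fail to reject H₀

reject H₀: no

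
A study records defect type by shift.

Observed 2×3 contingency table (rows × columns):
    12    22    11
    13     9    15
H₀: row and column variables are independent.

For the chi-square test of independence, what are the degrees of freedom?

df = (r−1)(c−1) = (2−1)·(3−1) = 2

degrees of freedom = 2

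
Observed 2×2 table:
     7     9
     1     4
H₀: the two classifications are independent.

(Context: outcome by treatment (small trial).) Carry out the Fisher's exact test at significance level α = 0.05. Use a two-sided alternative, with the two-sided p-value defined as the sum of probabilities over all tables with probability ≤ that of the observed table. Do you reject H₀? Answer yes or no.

reject H₀: no

Margins: r₁=16, r₂=5, c₁=8, c₂=13, n=21
p_obs = C(16,7)·C(5,1)/C(21,8); sum pmf over tables with pmf ≤ p_obs
p-value (two-sided) = 0.60647
At α=0.05: p ≥ α → fail to reject H₀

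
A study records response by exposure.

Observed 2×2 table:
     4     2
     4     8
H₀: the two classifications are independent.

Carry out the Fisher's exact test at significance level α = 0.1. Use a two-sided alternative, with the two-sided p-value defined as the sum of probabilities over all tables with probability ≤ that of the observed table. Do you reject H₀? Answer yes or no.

Margins: r₁=6, r₂=12, c₁=8, c₂=10, n=18
p_obs = C(6,4)·C(12,4)/C(18,8); sum pmf over tables with pmf ≤ p_obs
p-value (two-sided) = 0.32127
At α=0.1: p ≥ α → fail to reject H₀

reject H₀: no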